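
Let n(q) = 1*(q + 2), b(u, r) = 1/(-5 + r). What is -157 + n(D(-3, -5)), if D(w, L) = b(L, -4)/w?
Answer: -4184/27 ≈ -154.96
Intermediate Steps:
D(w, L) = -1/(9*w) (D(w, L) = 1/((-5 - 4)*w) = 1/((-9)*w) = -1/(9*w))
n(q) = 2 + q (n(q) = 1*(2 + q) = 2 + q)
-157 + n(D(-3, -5)) = -157 + (2 - 1/9/(-3)) = -157 + (2 - 1/9*(-1/3)) = -157 + (2 + 1/27) = -157 + 55/27 = -4184/27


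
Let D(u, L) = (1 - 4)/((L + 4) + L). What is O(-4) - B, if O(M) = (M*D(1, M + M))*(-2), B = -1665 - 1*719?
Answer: 2386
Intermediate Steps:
B = -2384 (B = -1665 - 719 = -2384)
D(u, L) = -3/(4 + 2*L) (D(u, L) = -3/((4 + L) + L) = -3/(4 + 2*L))
O(M) = 6*M/(4 + 4*M) (O(M) = (M*(-3/(4 + 2*(M + M))))*(-2) = (M*(-3/(4 + 2*(2*M))))*(-2) = (M*(-3/(4 + 4*M)))*(-2) = -3*M/(4 + 4*M)*(-2) = 6*M/(4 + 4*M))
O(-4) - B = (3/2)*(-4)/(1 - 4) - 1*(-2384) = (3/2)*(-4)/(-3) + 2384 = (3/2)*(-4)*(-⅓) + 2384 = 2 + 2384 = 2386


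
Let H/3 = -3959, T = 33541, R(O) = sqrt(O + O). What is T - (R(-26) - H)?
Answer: 21664 - 2*I*sqrt(13) ≈ 21664.0 - 7.2111*I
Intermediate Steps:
R(O) = sqrt(2)*sqrt(O) (R(O) = sqrt(2*O) = sqrt(2)*sqrt(O))
H = -11877 (H = 3*(-3959) = -11877)
T - (R(-26) - H) = 33541 - (sqrt(2)*sqrt(-26) - 1*(-11877)) = 33541 - (sqrt(2)*(I*sqrt(26)) + 11877) = 33541 - (2*I*sqrt(13) + 11877) = 33541 - (11877 + 2*I*sqrt(13)) = 33541 + (-11877 - 2*I*sqrt(13)) = 21664 - 2*I*sqrt(13)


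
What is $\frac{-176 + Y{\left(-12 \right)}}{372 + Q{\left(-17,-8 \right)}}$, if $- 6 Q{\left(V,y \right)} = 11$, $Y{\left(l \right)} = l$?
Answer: $- \frac{1128}{2221} \approx -0.50788$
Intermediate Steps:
$Q{\left(V,y \right)} = - \frac{11}{6}$ ($Q{\left(V,y \right)} = \left(- \frac{1}{6}\right) 11 = - \frac{11}{6}$)
$\frac{-176 + Y{\left(-12 \right)}}{372 + Q{\left(-17,-8 \right)}} = \frac{-176 - 12}{372 - \frac{11}{6}} = - \frac{188}{\frac{2221}{6}} = \left(-188\right) \frac{6}{2221} = - \frac{1128}{2221}$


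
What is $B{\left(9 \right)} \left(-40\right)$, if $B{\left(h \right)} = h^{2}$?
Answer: $-3240$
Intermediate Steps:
$B{\left(9 \right)} \left(-40\right) = 9^{2} \left(-40\right) = 81 \left(-40\right) = -3240$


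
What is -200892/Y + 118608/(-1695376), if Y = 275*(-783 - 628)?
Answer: 1082958111/2418559825 ≈ 0.44777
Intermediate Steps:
Y = -388025 (Y = 275*(-1411) = -388025)
-200892/Y + 118608/(-1695376) = -200892/(-388025) + 118608/(-1695376) = -200892*(-1/388025) + 118608*(-1/1695376) = 200892/388025 - 7413/105961 = 1082958111/2418559825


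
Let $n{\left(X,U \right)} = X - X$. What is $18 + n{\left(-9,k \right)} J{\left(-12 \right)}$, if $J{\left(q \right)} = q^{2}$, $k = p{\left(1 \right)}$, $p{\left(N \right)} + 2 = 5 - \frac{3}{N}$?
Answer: $18$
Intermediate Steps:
$p{\left(N \right)} = 3 - \frac{3}{N}$ ($p{\left(N \right)} = -2 + \left(5 - \frac{3}{N}\right) = 3 - \frac{3}{N}$)
$k = 0$ ($k = 3 - \frac{3}{1} = 3 - 3 = 0$)
$n{\left(X,U \right)} = 0$
$18 + n{\left(-9,k \right)} J{\left(-12 \right)} = 18 + 0 \left(-12\right)^{2} = 18 + 0 \cdot 144 = 18 + 0 = 18$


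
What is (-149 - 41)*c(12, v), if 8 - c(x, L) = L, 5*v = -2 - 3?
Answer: -1710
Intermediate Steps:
v = -1 (v = (-2 - 3)/5 = (⅕)*(-5) = -1)
c(x, L) = 8 - L
(-149 - 41)*c(12, v) = (-149 - 41)*(8 - 1*(-1)) = -190*(8 + 1) = -190*9 = -1710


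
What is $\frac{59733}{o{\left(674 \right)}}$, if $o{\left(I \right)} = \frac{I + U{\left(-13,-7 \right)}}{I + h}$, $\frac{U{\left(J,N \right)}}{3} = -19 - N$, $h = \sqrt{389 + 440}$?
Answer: $\frac{20130021}{319} + \frac{59733 \sqrt{829}}{638} \approx 65799.0$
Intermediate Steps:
$h = \sqrt{829} \approx 28.792$
$U{\left(J,N \right)} = -57 - 3 N$ ($U{\left(J,N \right)} = 3 \left(-19 - N\right) = -57 - 3 N$)
$o{\left(I \right)} = \frac{-36 + I}{I + \sqrt{829}}$ ($o{\left(I \right)} = \frac{I - 36}{I + \sqrt{829}} = \frac{-36 + I}{I + \sqrt{829}}$)
$\frac{59733}{o{\left(674 \right)}} = \frac{59733}{\frac{1}{674 + \sqrt{829}} \left(-36 + 674\right)} = \frac{59733}{\frac{1}{674 + \sqrt{829}} \cdot 638} = \frac{59733}{638 \frac{1}{674 + \sqrt{829}}} = 59733 \left(\frac{337}{319} + \frac{\sqrt{829}}{638}\right) = \frac{20130021}{319} + \frac{59733 \sqrt{829}}{638}$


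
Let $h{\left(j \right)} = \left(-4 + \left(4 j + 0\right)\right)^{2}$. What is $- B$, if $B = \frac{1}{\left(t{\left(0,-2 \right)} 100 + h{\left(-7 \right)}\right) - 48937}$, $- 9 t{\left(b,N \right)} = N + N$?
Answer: $\frac{9}{430817} \approx 2.0891 \cdot 10^{-5}$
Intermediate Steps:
$t{\left(b,N \right)} = - \frac{2 N}{9}$ ($t{\left(b,N \right)} = - \frac{N + N}{9} = - \frac{2 N}{9}$)
$h{\left(j \right)} = \left(-4 + 4 j\right)^{2}$
$B = - \frac{9}{430817}$ ($B = \frac{1}{\left(\left(- \frac{2}{9}\right) \left(-2\right) 100 + 16 \left(-1 - 7\right)^{2}\right) - 48937} = \frac{1}{\left(\frac{4}{9} \cdot 100 + 16 \left(-8\right)^{2}\right) - 48937} = \frac{1}{\left(\frac{400}{9} + 16 \cdot 64\right) - 48937} = \frac{1}{\left(\frac{400}{9} + 1024\right) - 48937} = \frac{1}{\frac{9616}{9} - 48937} = \frac{1}{- \frac{430817}{9}} = - \frac{9}{430817} \approx -2.0891 \cdot 10^{-5}$)
$- B = \left(-1\right) \left(- \frac{9}{430817}\right) = \frac{9}{430817}$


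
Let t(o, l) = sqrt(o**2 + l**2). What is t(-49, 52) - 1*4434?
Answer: -4434 + sqrt(5105) ≈ -4362.5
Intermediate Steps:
t(o, l) = sqrt(l**2 + o**2)
t(-49, 52) - 1*4434 = sqrt(52**2 + (-49)**2) - 1*4434 = sqrt(2704 + 2401) - 4434 = sqrt(5105) - 4434 = -4434 + sqrt(5105)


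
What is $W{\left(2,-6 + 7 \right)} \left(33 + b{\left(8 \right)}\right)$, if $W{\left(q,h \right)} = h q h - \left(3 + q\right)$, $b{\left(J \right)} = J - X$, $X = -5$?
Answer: $-138$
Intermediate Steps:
$b{\left(J \right)} = 5 + J$ ($b{\left(J \right)} = J - -5 = J + 5 = 5 + J$)
$W{\left(q,h \right)} = -3 - q + q h^{2}$ ($W{\left(q,h \right)} = q h^{2} - \left(3 + q\right) = -3 - q + q h^{2}$)
$W{\left(2,-6 + 7 \right)} \left(33 + b{\left(8 \right)}\right) = \left(-3 - 2 + 2 \left(-6 + 7\right)^{2}\right) \left(33 + \left(5 + 8\right)\right) = \left(-3 - 2 + 2 \cdot 1^{2}\right) \left(33 + 13\right) = \left(-3 - 2 + 2 \cdot 1\right) 46 = \left(-3 - 2 + 2\right) 46 = \left(-3\right) 46 = -138$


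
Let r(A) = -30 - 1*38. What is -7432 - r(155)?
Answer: -7364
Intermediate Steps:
r(A) = -68 (r(A) = -30 - 38 = -68)
-7432 - r(155) = -7432 - 1*(-68) = -7432 + 68 = -7364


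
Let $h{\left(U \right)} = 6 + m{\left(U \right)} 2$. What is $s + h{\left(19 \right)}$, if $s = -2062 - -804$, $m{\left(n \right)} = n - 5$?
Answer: $-1224$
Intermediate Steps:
$m{\left(n \right)} = -5 + n$
$h{\left(U \right)} = -4 + 2 U$ ($h{\left(U \right)} = 6 + \left(-5 + U\right) 2 = 6 + \left(-10 + 2 U\right) = -4 + 2 U$)
$s = -1258$ ($s = -2062 + 804 = -1258$)
$s + h{\left(19 \right)} = -1258 + \left(-4 + 2 \cdot 19\right) = -1258 + \left(-4 + 38\right) = -1258 + 34 = -1224$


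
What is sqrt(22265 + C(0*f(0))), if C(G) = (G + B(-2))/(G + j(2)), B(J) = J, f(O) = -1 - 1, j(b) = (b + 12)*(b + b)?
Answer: sqrt(4363933)/14 ≈ 149.21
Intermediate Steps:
j(b) = 2*b*(12 + b) (j(b) = (12 + b)*(2*b) = 2*b*(12 + b))
f(O) = -2
C(G) = (-2 + G)/(56 + G) (C(G) = (G - 2)/(G + 2*2*(12 + 2)) = (-2 + G)/(G + 2*2*14) = (-2 + G)/(G + 56) = (-2 + G)/(56 + G))
sqrt(22265 + C(0*f(0))) = sqrt(22265 + (-2 + 0*(-2))/(56 + 0*(-2))) = sqrt(22265 + (-2 + 0)/(56 + 0)) = sqrt(22265 - 2/56) = sqrt(22265 + (1/56)*(-2)) = sqrt(22265 - 1/28) = sqrt(623419/28) = sqrt(4363933)/14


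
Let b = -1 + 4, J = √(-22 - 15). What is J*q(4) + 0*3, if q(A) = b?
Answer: 3*I*√37 ≈ 18.248*I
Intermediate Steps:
J = I*√37 (J = √(-37) = I*√37 ≈ 6.0828*I)
b = 3
q(A) = 3
J*q(4) + 0*3 = (I*√37)*3 + 0*3 = 3*I*√37 + 0 = 3*I*√37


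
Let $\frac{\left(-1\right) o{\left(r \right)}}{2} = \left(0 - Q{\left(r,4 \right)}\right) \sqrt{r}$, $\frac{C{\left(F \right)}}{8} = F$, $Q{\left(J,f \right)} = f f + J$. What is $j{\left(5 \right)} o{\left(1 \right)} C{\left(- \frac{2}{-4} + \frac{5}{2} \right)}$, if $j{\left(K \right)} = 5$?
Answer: $4080$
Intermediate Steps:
$Q{\left(J,f \right)} = J + f^{2}$ ($Q{\left(J,f \right)} = f^{2} + J = J + f^{2}$)
$C{\left(F \right)} = 8 F$
$o{\left(r \right)} = - 2 \sqrt{r} \left(-16 - r\right)$ ($o{\left(r \right)} = - 2 \left(0 - \left(r + 4^{2}\right)\right) \sqrt{r} = - 2 \left(0 - \left(r + 16\right)\right) \sqrt{r} = - 2 \left(0 - \left(16 + r\right)\right) \sqrt{r} = - 2 \left(-16 - r\right) \sqrt{r} = - 2 \sqrt{r} \left(-16 - r\right)$)
$j{\left(5 \right)} o{\left(1 \right)} C{\left(- \frac{2}{-4} + \frac{5}{2} \right)} = 5 \cdot 2 \sqrt{1} \left(16 + 1\right) 8 \left(- \frac{2}{-4} + \frac{5}{2}\right) = 5 \cdot 2 \cdot 1 \cdot 17 \cdot 8 \left(\left(-2\right) \left(- \frac{1}{4}\right) + 5 \cdot \frac{1}{2}\right) = 5 \cdot 34 \cdot 8 \left(\frac{1}{2} + \frac{5}{2}\right) = 170 \cdot 8 \cdot 3 = 170 \cdot 24 = 4080$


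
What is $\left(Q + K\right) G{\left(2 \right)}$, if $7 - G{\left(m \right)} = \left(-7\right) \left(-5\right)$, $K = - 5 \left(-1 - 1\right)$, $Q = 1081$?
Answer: $-30548$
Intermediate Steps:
$K = 10$ ($K = \left(-5\right) \left(-2\right) = 10$)
$G{\left(m \right)} = -28$ ($G{\left(m \right)} = 7 - \left(-7\right) \left(-5\right) = 7 - 35 = -28$)
$\left(Q + K\right) G{\left(2 \right)} = \left(1081 + 10\right) \left(-28\right) = 1091 \left(-28\right) = -30548$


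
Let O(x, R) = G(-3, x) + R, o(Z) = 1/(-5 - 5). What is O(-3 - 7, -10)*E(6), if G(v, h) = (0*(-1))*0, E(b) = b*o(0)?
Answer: 6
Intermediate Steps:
o(Z) = -1/10 (o(Z) = 1/(-10) = -1/10)
E(b) = -b/10 (E(b) = b*(-1/10) = -b/10)
G(v, h) = 0 (G(v, h) = 0*0 = 0)
O(x, R) = R (O(x, R) = 0 + R = R)
O(-3 - 7, -10)*E(6) = -(-1)*6 = -10*(-3/5) = 6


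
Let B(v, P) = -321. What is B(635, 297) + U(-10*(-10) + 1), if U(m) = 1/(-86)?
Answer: -27607/86 ≈ -321.01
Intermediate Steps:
U(m) = -1/86
B(635, 297) + U(-10*(-10) + 1) = -321 - 1/86 = -27607/86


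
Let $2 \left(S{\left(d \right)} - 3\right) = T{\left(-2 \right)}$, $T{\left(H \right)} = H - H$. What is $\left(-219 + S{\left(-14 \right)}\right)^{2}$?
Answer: $46656$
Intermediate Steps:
$T{\left(H \right)} = 0$
$S{\left(d \right)} = 3$ ($S{\left(d \right)} = 3 + \frac{1}{2} \cdot 0 = 3 + 0 = 3$)
$\left(-219 + S{\left(-14 \right)}\right)^{2} = \left(-219 + 3\right)^{2} = \left(-216\right)^{2} = 46656$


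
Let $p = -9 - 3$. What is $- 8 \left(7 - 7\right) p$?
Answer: $0$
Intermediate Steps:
$p = -12$ ($p = -9 - 3 = -12$)
$- 8 \left(7 - 7\right) p = - 8 \left(7 - 7\right) \left(-12\right) = \left(-8\right) 0 \left(-12\right) = 0 \left(-12\right) = 0$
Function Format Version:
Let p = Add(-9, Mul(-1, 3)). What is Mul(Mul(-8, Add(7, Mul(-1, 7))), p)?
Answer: 0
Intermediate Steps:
p = -12 (p = Add(-9, -3) = -12)
Mul(Mul(-8, Add(7, Mul(-1, 7))), p) = Mul(Mul(-8, Add(7, Mul(-1, 7))), -12) = Mul(Mul(-8, Add(7, -7)), -12) = Mul(Mul(-8, 0), -12) = Mul(0, -12) = 0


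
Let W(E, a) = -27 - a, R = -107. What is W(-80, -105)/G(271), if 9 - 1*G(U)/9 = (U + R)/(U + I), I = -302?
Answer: 806/1329 ≈ 0.60647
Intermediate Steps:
G(U) = 81 - 9*(-107 + U)/(-302 + U) (G(U) = 81 - 9*(U - 107)/(U - 302) = 81 - 9*(-107 + U)/(-302 + U))
W(-80, -105)/G(271) = (-27 - 1*(-105))/((9*(-2611 + 8*271)/(-302 + 271))) = (-27 + 105)/((9*(-2611 + 2168)/(-31))) = 78/((9*(-1/31)*(-443))) = 78/(3987/31) = 78*(31/3987) = 806/1329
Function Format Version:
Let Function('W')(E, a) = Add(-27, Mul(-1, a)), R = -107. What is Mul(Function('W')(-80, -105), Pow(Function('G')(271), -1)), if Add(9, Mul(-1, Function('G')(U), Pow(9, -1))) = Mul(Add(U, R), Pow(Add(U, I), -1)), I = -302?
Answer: Rational(806, 1329) ≈ 0.60647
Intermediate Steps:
Function('G')(U) = Add(81, Mul(-9, Pow(Add(-302, U), -1), Add(-107, U))) (Function('G')(U) = Add(81, Mul(-9, Mul(Add(U, -107), Pow(Add(U, -302), -1)))) = Add(81, Mul(-9, Mul(Add(-107, U), Pow(Add(-302, U), -1)))) = Add(81, Mul(-9, Mul(Pow(Add(-302, U), -1), Add(-107, U)))) = Add(81, Mul(-9, Pow(Add(-302, U), -1), Add(-107, U))))
Mul(Function('W')(-80, -105), Pow(Function('G')(271), -1)) = Mul(Add(-27, Mul(-1, -105)), Pow(Mul(9, Pow(Add(-302, 271), -1), Add(-2611, Mul(8, 271))), -1)) = Mul(Add(-27, 105), Pow(Mul(9, Pow(-31, -1), Add(-2611, 2168)), -1)) = Mul(78, Pow(Mul(9, Rational(-1, 31), -443), -1)) = Mul(78, Pow(Rational(3987, 31), -1)) = Mul(78, Rational(31, 3987)) = Rational(806, 1329)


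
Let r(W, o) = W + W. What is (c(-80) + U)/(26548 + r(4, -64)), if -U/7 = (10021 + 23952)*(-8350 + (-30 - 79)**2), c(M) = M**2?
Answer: -839704241/26556 ≈ -31620.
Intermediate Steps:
r(W, o) = 2*W
U = -839710641 (U = -7*(10021 + 23952)*(-8350 + (-30 - 79)**2) = -237811*(-8350 + (-109)**2) = -237811*(-8350 + 11881) = -237811*3531 = -7*119958663 = -839710641)
(c(-80) + U)/(26548 + r(4, -64)) = ((-80)**2 - 839710641)/(26548 + 2*4) = (6400 - 839710641)/(26548 + 8) = -839704241/26556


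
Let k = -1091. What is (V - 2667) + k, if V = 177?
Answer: -3581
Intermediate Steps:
(V - 2667) + k = (177 - 2667) - 1091 = -2490 - 1091 = -3581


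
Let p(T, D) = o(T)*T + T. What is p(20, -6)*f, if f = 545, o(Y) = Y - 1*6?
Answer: 163500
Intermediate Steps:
o(Y) = -6 + Y (o(Y) = Y - 6 = -6 + Y)
p(T, D) = T + T*(-6 + T) (p(T, D) = (-6 + T)*T + T = T*(-6 + T) + T = T + T*(-6 + T))
p(20, -6)*f = (20*(-5 + 20))*545 = (20*15)*545 = 300*545 = 163500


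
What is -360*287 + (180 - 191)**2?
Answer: -103199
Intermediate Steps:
-360*287 + (180 - 191)**2 = -103320 + (-11)**2 = -103320 + 121 = -103199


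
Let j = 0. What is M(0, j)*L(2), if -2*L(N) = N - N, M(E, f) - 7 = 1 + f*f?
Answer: 0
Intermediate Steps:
M(E, f) = 8 + f² (M(E, f) = 7 + (1 + f*f) = 7 + (1 + f²) = 8 + f²)
L(N) = 0 (L(N) = -(N - N)/2 = -½*0 = 0)
M(0, j)*L(2) = (8 + 0²)*0 = (8 + 0)*0 = 8*0 = 0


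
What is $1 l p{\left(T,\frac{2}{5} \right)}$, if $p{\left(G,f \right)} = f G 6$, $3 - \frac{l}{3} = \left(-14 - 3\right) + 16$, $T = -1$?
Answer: $- \frac{144}{5} \approx -28.8$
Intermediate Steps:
$l = 12$ ($l = 9 - 3 \left(\left(-14 - 3\right) + 16\right) = 9 - 3 \left(-17 + 16\right) = 9 - -3 = 9 + 3 = 12$)
$p{\left(G,f \right)} = 6 G f$ ($p{\left(G,f \right)} = G f 6 = 6 G f$)
$1 l p{\left(T,\frac{2}{5} \right)} = 1 \cdot 12 \cdot 6 \left(-1\right) \frac{2}{5} = 12 \cdot 6 \left(-1\right) 2 \cdot \frac{1}{5} = 12 \cdot 6 \left(-1\right) \frac{2}{5} = 12 \left(- \frac{12}{5}\right) = - \frac{144}{5}$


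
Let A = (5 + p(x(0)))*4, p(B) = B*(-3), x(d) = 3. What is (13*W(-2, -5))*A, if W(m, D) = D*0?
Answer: 0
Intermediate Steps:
p(B) = -3*B
W(m, D) = 0
A = -16 (A = (5 - 3*3)*4 = (5 - 9)*4 = -4*4 = -16)
(13*W(-2, -5))*A = (13*0)*(-16) = 0*(-16) = 0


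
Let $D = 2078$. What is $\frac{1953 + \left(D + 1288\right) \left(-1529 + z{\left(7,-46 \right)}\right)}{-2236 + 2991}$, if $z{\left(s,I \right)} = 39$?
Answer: $- \frac{5013387}{755} \approx -6640.3$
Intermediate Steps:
$\frac{1953 + \left(D + 1288\right) \left(-1529 + z{\left(7,-46 \right)}\right)}{-2236 + 2991} = \frac{1953 + \left(2078 + 1288\right) \left(-1529 + 39\right)}{-2236 + 2991} = \frac{1953 + 3366 \left(-1490\right)}{755} = \left(1953 - 5015340\right) \frac{1}{755} = \left(-5013387\right) \frac{1}{755} = - \frac{5013387}{755}$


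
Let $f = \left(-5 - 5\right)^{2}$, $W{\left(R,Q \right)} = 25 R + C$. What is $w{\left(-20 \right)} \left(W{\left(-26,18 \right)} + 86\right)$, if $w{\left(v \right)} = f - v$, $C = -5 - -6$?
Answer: $-67560$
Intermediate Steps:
$C = 1$ ($C = -5 + 6 = 1$)
$W{\left(R,Q \right)} = 1 + 25 R$ ($W{\left(R,Q \right)} = 25 R + 1 = 1 + 25 R$)
$f = 100$ ($f = \left(-10\right)^{2} = 100$)
$w{\left(v \right)} = 100 - v$
$w{\left(-20 \right)} \left(W{\left(-26,18 \right)} + 86\right) = \left(100 - -20\right) \left(\left(1 + 25 \left(-26\right)\right) + 86\right) = \left(100 + 20\right) \left(\left(1 - 650\right) + 86\right) = 120 \left(-649 + 86\right) = 120 \left(-563\right) = -67560$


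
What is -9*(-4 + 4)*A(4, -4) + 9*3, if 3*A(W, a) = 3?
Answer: 27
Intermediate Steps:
A(W, a) = 1 (A(W, a) = (1/3)*3 = 1)
-9*(-4 + 4)*A(4, -4) + 9*3 = -9*(-4 + 4) + 9*3 = -0 + 27 = -9*0 + 27 = 0 + 27 = 27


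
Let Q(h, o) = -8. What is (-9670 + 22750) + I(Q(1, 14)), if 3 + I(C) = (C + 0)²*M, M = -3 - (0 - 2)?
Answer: 13013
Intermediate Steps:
M = -1 (M = -3 - 1*(-2) = -3 + 2 = -1)
I(C) = -3 - C² (I(C) = -3 + (C + 0)²*(-1) = -3 + C²*(-1) = -3 - C²)
(-9670 + 22750) + I(Q(1, 14)) = (-9670 + 22750) + (-3 - 1*(-8)²) = 13080 + (-3 - 1*64) = 13080 + (-3 - 64) = 13080 - 67 = 13013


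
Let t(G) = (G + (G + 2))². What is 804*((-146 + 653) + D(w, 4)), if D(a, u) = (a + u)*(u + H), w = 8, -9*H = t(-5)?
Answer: 377612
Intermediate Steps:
t(G) = (2 + 2*G)² (t(G) = (G + (2 + G))² = (2 + 2*G)²)
H = -64/9 (H = -4*(1 - 5)²/9 = -4*(-4)²/9 = -4*16/9 = -⅑*64 = -64/9 ≈ -7.1111)
D(a, u) = (-64/9 + u)*(a + u) (D(a, u) = (a + u)*(u - 64/9) = (a + u)*(-64/9 + u) = (-64/9 + u)*(a + u))
804*((-146 + 653) + D(w, 4)) = 804*((-146 + 653) + (4² - 64/9*8 - 64/9*4 + 8*4)) = 804*(507 + (16 - 512/9 - 256/9 + 32)) = 804*(507 - 112/3) = 804*(1409/3) = 377612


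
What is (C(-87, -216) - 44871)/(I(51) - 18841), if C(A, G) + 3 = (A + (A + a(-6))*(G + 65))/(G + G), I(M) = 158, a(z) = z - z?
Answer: 1077701/448392 ≈ 2.4035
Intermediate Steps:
a(z) = 0
C(A, G) = -3 + (A + A*(65 + G))/(2*G) (C(A, G) = -3 + (A + (A + 0)*(G + 65))/(G + G) = -3 + (A + A*(65 + G))/((2*G)) = -3 + (A + A*(65 + G))*(1/(2*G)) = -3 + (A + A*(65 + G))/(2*G))
(C(-87, -216) - 44871)/(I(51) - 18841) = ((-3 + (½)*(-87) + 33*(-87)/(-216)) - 44871)/(158 - 18841) = ((-3 - 87/2 + 33*(-87)*(-1/216)) - 44871)/(-18683) = ((-3 - 87/2 + 319/24) - 44871)*(-1/18683) = (-797/24 - 44871)*(-1/18683) = -1077701/24*(-1/18683) = 1077701/448392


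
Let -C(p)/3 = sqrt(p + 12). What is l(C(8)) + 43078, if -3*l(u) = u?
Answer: 43078 + 2*sqrt(5) ≈ 43083.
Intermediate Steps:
C(p) = -3*sqrt(12 + p) (C(p) = -3*sqrt(p + 12) = -3*sqrt(12 + p))
l(u) = -u/3
l(C(8)) + 43078 = -(-1)*sqrt(12 + 8) + 43078 = -(-1)*sqrt(20) + 43078 = -(-1)*2*sqrt(5) + 43078 = -(-2)*sqrt(5) + 43078 = 2*sqrt(5) + 43078 = 43078 + 2*sqrt(5)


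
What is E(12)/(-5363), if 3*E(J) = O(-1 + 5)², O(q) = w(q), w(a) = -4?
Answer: -16/16089 ≈ -0.00099447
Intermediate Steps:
O(q) = -4
E(J) = 16/3 (E(J) = (⅓)*(-4)² = (⅓)*16 = 16/3)
E(12)/(-5363) = (16/3)/(-5363) = (16/3)*(-1/5363) = -16/16089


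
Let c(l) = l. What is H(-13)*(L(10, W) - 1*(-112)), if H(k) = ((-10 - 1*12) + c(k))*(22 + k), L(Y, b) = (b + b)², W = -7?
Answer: -97020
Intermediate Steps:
L(Y, b) = 4*b² (L(Y, b) = (2*b)² = 4*b²)
H(k) = (-22 + k)*(22 + k) (H(k) = ((-10 - 1*12) + k)*(22 + k) = ((-10 - 12) + k)*(22 + k) = (-22 + k)*(22 + k))
H(-13)*(L(10, W) - 1*(-112)) = (-484 + (-13)²)*(4*(-7)² - 1*(-112)) = (-484 + 169)*(4*49 + 112) = -315*(196 + 112) = -315*308 = -97020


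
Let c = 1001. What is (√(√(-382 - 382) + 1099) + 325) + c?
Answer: 1326 + √(1099 + 2*I*√191) ≈ 1359.2 + 0.41685*I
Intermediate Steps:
(√(√(-382 - 382) + 1099) + 325) + c = (√(√(-382 - 382) + 1099) + 325) + 1001 = (√(√(-764) + 1099) + 325) + 1001 = (√(2*I*√191 + 1099) + 325) + 1001 = (√(1099 + 2*I*√191) + 325) + 1001 = (325 + √(1099 + 2*I*√191)) + 1001 = 1326 + √(1099 + 2*I*√191)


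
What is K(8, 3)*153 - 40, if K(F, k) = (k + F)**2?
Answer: 18473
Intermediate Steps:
K(F, k) = (F + k)**2
K(8, 3)*153 - 40 = (8 + 3)**2*153 - 40 = 11**2*153 - 40 = 121*153 - 40 = 18513 - 40 = 18473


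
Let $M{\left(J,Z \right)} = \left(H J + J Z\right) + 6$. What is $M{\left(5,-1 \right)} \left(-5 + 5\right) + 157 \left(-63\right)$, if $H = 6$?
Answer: $-9891$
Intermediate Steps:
$M{\left(J,Z \right)} = 6 + 6 J + J Z$ ($M{\left(J,Z \right)} = \left(6 J + J Z\right) + 6 = 6 + 6 J + J Z$)
$M{\left(5,-1 \right)} \left(-5 + 5\right) + 157 \left(-63\right) = \left(6 + 6 \cdot 5 + 5 \left(-1\right)\right) \left(-5 + 5\right) + 157 \left(-63\right) = \left(6 + 30 - 5\right) 0 - 9891 = 31 \cdot 0 - 9891 = 0 - 9891 = -9891$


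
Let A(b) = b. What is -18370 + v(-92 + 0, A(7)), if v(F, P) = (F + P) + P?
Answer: -18448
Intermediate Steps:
v(F, P) = F + 2*P
-18370 + v(-92 + 0, A(7)) = -18370 + ((-92 + 0) + 2*7) = -18370 + (-92 + 14) = -18370 - 78 = -18448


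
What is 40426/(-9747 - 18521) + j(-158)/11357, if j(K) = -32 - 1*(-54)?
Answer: -229248093/160519838 ≈ -1.4282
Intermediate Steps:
j(K) = 22 (j(K) = -32 + 54 = 22)
40426/(-9747 - 18521) + j(-158)/11357 = 40426/(-9747 - 18521) + 22/11357 = 40426/(-28268) + 22*(1/11357) = 40426*(-1/28268) + 22/11357 = -20213/14134 + 22/11357 = -229248093/160519838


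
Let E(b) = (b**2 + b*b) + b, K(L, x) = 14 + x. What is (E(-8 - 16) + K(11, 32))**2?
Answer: 1378276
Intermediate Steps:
E(b) = b + 2*b**2 (E(b) = (b**2 + b**2) + b = 2*b**2 + b = b + 2*b**2)
(E(-8 - 16) + K(11, 32))**2 = ((-8 - 16)*(1 + 2*(-8 - 16)) + (14 + 32))**2 = (-24*(1 + 2*(-24)) + 46)**2 = (-24*(1 - 48) + 46)**2 = (-24*(-47) + 46)**2 = (1128 + 46)**2 = 1174**2 = 1378276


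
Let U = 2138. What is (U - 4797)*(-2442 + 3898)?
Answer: -3871504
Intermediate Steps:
(U - 4797)*(-2442 + 3898) = (2138 - 4797)*(-2442 + 3898) = -2659*1456 = -3871504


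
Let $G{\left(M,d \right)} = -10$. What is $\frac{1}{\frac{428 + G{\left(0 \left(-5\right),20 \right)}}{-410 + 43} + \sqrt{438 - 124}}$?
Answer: $\frac{76703}{21058811} + \frac{134689 \sqrt{314}}{42117622} \approx 0.06031$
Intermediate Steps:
$\frac{1}{\frac{428 + G{\left(0 \left(-5\right),20 \right)}}{-410 + 43} + \sqrt{438 - 124}} = \frac{1}{\frac{428 - 10}{-410 + 43} + \sqrt{438 - 124}} = \frac{1}{\frac{418}{-367} + \sqrt{314}} = \frac{1}{418 \left(- \frac{1}{367}\right) + \sqrt{314}} = \frac{1}{- \frac{418}{367} + \sqrt{314}}$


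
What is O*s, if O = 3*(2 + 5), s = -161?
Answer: -3381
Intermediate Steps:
O = 21 (O = 3*7 = 21)
O*s = 21*(-161) = -3381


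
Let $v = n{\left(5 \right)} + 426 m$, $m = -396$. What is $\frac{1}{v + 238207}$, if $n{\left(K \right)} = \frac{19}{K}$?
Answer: $\frac{5}{347574} \approx 1.4385 \cdot 10^{-5}$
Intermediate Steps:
$v = - \frac{843461}{5}$ ($v = \frac{19}{5} + 426 \left(-396\right) = 19 \cdot \frac{1}{5} - 168696 = \frac{19}{5} - 168696 = - \frac{843461}{5} \approx -1.6869 \cdot 10^{5}$)
$\frac{1}{v + 238207} = \frac{1}{- \frac{843461}{5} + 238207} = \frac{1}{\frac{347574}{5}} = \frac{5}{347574}$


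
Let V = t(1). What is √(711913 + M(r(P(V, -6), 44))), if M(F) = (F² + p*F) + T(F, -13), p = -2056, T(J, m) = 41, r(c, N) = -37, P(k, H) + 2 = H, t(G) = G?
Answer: √789395 ≈ 888.48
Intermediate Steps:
V = 1
P(k, H) = -2 + H
M(F) = 41 + F² - 2056*F (M(F) = (F² - 2056*F) + 41 = 41 + F² - 2056*F)
√(711913 + M(r(P(V, -6), 44))) = √(711913 + (41 + (-37)² - 2056*(-37))) = √(711913 + (41 + 1369 + 76072)) = √(711913 + 77482) = √789395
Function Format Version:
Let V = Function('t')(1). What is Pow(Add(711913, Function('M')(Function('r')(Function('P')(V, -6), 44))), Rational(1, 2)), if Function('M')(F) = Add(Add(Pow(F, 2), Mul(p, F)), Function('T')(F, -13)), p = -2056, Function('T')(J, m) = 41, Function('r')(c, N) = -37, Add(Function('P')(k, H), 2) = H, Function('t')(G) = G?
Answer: Pow(789395, Rational(1, 2)) ≈ 888.48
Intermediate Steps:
V = 1
Function('P')(k, H) = Add(-2, H)
Function('M')(F) = Add(41, Pow(F, 2), Mul(-2056, F)) (Function('M')(F) = Add(Add(Pow(F, 2), Mul(-2056, F)), 41) = Add(41, Pow(F, 2), Mul(-2056, F)))
Pow(Add(711913, Function('M')(Function('r')(Function('P')(V, -6), 44))), Rational(1, 2)) = Pow(Add(711913, Add(41, Pow(-37, 2), Mul(-2056, -37))), Rational(1, 2)) = Pow(Add(711913, Add(41, 1369, 76072)), Rational(1, 2)) = Pow(Add(711913, 77482), Rational(1, 2)) = Pow(789395, Rational(1, 2))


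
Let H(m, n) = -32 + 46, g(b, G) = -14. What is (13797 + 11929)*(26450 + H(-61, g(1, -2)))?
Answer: 680812864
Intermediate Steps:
H(m, n) = 14
(13797 + 11929)*(26450 + H(-61, g(1, -2))) = (13797 + 11929)*(26450 + 14) = 25726*26464 = 680812864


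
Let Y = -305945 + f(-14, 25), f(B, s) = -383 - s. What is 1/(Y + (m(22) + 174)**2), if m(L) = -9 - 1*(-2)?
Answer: -1/278464 ≈ -3.5911e-6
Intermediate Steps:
m(L) = -7 (m(L) = -9 + 2 = -7)
Y = -306353 (Y = -305945 + (-383 - 1*25) = -305945 + (-383 - 25) = -305945 - 408 = -306353)
1/(Y + (m(22) + 174)**2) = 1/(-306353 + (-7 + 174)**2) = 1/(-306353 + 167**2) = 1/(-306353 + 27889) = 1/(-278464) = -1/278464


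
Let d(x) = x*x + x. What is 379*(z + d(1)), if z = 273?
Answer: 104225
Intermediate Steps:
d(x) = x + x**2 (d(x) = x**2 + x = x + x**2)
379*(z + d(1)) = 379*(273 + 1*(1 + 1)) = 379*(273 + 1*2) = 379*(273 + 2) = 379*275 = 104225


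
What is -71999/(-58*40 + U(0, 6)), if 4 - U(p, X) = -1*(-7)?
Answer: 71999/2323 ≈ 30.994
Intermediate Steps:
U(p, X) = -3 (U(p, X) = 4 - (-1)*(-7) = 4 - 1*7 = 4 - 7 = -3)
-71999/(-58*40 + U(0, 6)) = -71999/(-58*40 - 3) = -71999/(-2320 - 3) = -71999/(-2323) = -71999*(-1/2323) = 71999/2323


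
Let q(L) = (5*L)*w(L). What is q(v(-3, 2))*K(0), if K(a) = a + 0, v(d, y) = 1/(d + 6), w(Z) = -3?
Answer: 0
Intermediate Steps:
v(d, y) = 1/(6 + d)
K(a) = a
q(L) = -15*L (q(L) = (5*L)*(-3) = -15*L)
q(v(-3, 2))*K(0) = -15/(6 - 3)*0 = -15/3*0 = -15*⅓*0 = -5*0 = 0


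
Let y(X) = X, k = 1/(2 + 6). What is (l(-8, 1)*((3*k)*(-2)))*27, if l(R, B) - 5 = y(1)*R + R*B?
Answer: 891/4 ≈ 222.75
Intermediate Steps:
k = ⅛ (k = 1/8 = ⅛ ≈ 0.12500)
l(R, B) = 5 + R + B*R (l(R, B) = 5 + (1*R + R*B) = 5 + (R + B*R) = 5 + R + B*R)
(l(-8, 1)*((3*k)*(-2)))*27 = ((5 - 8 + 1*(-8))*((3*(⅛))*(-2)))*27 = ((5 - 8 - 8)*((3/8)*(-2)))*27 = -11*(-¾)*27 = (33/4)*27 = 891/4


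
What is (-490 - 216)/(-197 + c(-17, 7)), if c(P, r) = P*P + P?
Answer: -706/75 ≈ -9.4133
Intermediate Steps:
c(P, r) = P + P² (c(P, r) = P² + P = P + P²)
(-490 - 216)/(-197 + c(-17, 7)) = (-490 - 216)/(-197 - 17*(1 - 17)) = -706/(-197 - 17*(-16)) = -706/(-197 + 272) = -706/75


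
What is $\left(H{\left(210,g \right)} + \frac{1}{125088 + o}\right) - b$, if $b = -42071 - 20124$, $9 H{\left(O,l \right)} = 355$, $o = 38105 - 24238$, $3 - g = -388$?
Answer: $\frac{77830085059}{1250595} \approx 62234.0$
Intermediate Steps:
$g = 391$ ($g = 3 - -388 = 3 + 388 = 391$)
$o = 13867$ ($o = 38105 - 24238 = 13867$)
$H{\left(O,l \right)} = \frac{355}{9}$ ($H{\left(O,l \right)} = \frac{1}{9} \cdot 355 = \frac{355}{9}$)
$b = -62195$ ($b = -42071 - 20124 = -62195$)
$\left(H{\left(210,g \right)} + \frac{1}{125088 + o}\right) - b = \left(\frac{355}{9} + \frac{1}{125088 + 13867}\right) - -62195 = \left(\frac{355}{9} + \frac{1}{138955}\right) + 62195 = \frac{49329034}{1250595} + 62195 = \frac{77830085059}{1250595}$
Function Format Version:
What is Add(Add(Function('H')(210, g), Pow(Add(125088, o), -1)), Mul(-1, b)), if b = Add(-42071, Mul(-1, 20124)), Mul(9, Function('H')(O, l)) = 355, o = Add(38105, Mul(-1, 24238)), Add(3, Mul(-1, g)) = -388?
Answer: Rational(77830085059, 1250595) ≈ 62234.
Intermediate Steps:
g = 391 (g = Add(3, Mul(-1, -388)) = Add(3, 388) = 391)
o = 13867 (o = Add(38105, -24238) = 13867)
Function('H')(O, l) = Rational(355, 9) (Function('H')(O, l) = Mul(Rational(1, 9), 355) = Rational(355, 9))
b = -62195 (b = Add(-42071, -20124) = -62195)
Add(Add(Function('H')(210, g), Pow(Add(125088, o), -1)), Mul(-1, b)) = Add(Add(Rational(355, 9), Pow(Add(125088, 13867), -1)), Mul(-1, -62195)) = Add(Add(Rational(355, 9), Pow(138955, -1)), 62195) = Add(Add(Rational(355, 9), Rational(1, 138955)), 62195) = Add(Rational(49329034, 1250595), 62195) = Rational(77830085059, 1250595)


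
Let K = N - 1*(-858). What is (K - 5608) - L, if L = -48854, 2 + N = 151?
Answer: 44253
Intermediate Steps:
N = 149 (N = -2 + 151 = 149)
K = 1007 (K = 149 - 1*(-858) = 149 + 858 = 1007)
(K - 5608) - L = (1007 - 5608) - 1*(-48854) = -4601 + 48854 = 44253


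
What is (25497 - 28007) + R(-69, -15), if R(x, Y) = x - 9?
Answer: -2588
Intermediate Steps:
R(x, Y) = -9 + x
(25497 - 28007) + R(-69, -15) = (25497 - 28007) + (-9 - 69) = -2510 - 78 = -2588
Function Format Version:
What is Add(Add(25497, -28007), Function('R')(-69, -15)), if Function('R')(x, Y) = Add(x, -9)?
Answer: -2588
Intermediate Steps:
Function('R')(x, Y) = Add(-9, x)
Add(Add(25497, -28007), Function('R')(-69, -15)) = Add(Add(25497, -28007), Add(-9, -69)) = Add(-2510, -78) = -2588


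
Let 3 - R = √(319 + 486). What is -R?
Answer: -3 + √805 ≈ 25.373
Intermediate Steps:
R = 3 - √805 (R = 3 - √(319 + 486) = 3 - √805 ≈ -25.373)
-R = -(3 - √805) = -3 + √805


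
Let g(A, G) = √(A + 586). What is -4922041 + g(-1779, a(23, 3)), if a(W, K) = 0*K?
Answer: -4922041 + I*√1193 ≈ -4.922e+6 + 34.54*I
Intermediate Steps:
a(W, K) = 0
g(A, G) = √(586 + A)
-4922041 + g(-1779, a(23, 3)) = -4922041 + √(586 - 1779) = -4922041 + √(-1193) = -4922041 + I*√1193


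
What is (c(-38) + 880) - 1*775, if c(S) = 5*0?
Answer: 105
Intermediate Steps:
c(S) = 0
(c(-38) + 880) - 1*775 = (0 + 880) - 1*775 = 880 - 775 = 105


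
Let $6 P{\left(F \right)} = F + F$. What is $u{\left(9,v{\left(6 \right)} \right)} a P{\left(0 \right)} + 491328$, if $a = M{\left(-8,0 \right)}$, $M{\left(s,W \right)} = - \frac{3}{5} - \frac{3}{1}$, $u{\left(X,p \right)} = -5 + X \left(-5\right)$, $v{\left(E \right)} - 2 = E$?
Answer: $491328$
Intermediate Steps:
$P{\left(F \right)} = \frac{F}{3}$ ($P{\left(F \right)} = \frac{F + F}{6} = \frac{2 F}{6} = \frac{F}{3}$)
$v{\left(E \right)} = 2 + E$
$u{\left(X,p \right)} = -5 - 5 X$
$M{\left(s,W \right)} = - \frac{18}{5}$ ($M{\left(s,W \right)} = \left(-3\right) \frac{1}{5} - 3 = - \frac{3}{5} - 3 = - \frac{18}{5}$)
$a = - \frac{18}{5} \approx -3.6$
$u{\left(9,v{\left(6 \right)} \right)} a P{\left(0 \right)} + 491328 = \left(-5 - 45\right) \left(- \frac{18}{5}\right) \frac{1}{3} \cdot 0 + 491328 = \left(-5 - 45\right) \left(- \frac{18}{5}\right) 0 + 491328 = \left(-50\right) \left(- \frac{18}{5}\right) 0 + 491328 = 180 \cdot 0 + 491328 = 0 + 491328 = 491328$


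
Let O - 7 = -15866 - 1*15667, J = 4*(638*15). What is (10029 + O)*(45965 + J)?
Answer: -1811014765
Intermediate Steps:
J = 38280 (J = 4*9570 = 38280)
O = -31526 (O = 7 + (-15866 - 1*15667) = 7 + (-15866 - 15667) = 7 - 31533 = -31526)
(10029 + O)*(45965 + J) = (10029 - 31526)*(45965 + 38280) = -21497*84245 = -1811014765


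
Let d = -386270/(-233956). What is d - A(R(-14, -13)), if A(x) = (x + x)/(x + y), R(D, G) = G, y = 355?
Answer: 34546799/20003238 ≈ 1.7271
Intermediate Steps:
A(x) = 2*x/(355 + x) (A(x) = (x + x)/(x + 355) = (2*x)/(355 + x) = 2*x/(355 + x))
d = 193135/116978 (d = -386270*(-1/233956) = 193135/116978 ≈ 1.6510)
d - A(R(-14, -13)) = 193135/116978 - 2*(-13)/(355 - 13) = 193135/116978 - 2*(-13)/342 = 193135/116978 - 1*(-13/171) = 193135/116978 + 13/171 = 34546799/20003238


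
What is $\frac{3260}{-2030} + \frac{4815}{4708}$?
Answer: $- \frac{5209}{8932} \approx -0.58318$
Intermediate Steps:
$\frac{3260}{-2030} + \frac{4815}{4708} = 3260 \left(- \frac{1}{2030}\right) + 4815 \cdot \frac{1}{4708} = - \frac{326}{203} + \frac{45}{44} = - \frac{5209}{8932}$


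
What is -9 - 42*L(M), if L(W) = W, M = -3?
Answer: 117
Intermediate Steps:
-9 - 42*L(M) = -9 - 42*(-3) = -9 + 126 = 117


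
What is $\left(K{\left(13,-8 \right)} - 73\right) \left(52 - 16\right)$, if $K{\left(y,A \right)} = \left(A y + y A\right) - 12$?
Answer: $-10548$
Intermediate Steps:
$K{\left(y,A \right)} = -12 + 2 A y$ ($K{\left(y,A \right)} = \left(A y + A y\right) - 12 = 2 A y - 12 = -12 + 2 A y$)
$\left(K{\left(13,-8 \right)} - 73\right) \left(52 - 16\right) = \left(\left(-12 + 2 \left(-8\right) 13\right) - 73\right) \left(52 - 16\right) = \left(\left(-12 - 208\right) - 73\right) 36 = \left(-220 - 73\right) 36 = \left(-293\right) 36 = -10548$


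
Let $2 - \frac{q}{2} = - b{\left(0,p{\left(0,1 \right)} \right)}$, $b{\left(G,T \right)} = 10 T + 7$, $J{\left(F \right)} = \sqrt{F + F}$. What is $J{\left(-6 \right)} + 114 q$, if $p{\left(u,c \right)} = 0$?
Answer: $2052 + 2 i \sqrt{3} \approx 2052.0 + 3.4641 i$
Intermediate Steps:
$J{\left(F \right)} = \sqrt{2} \sqrt{F}$ ($J{\left(F \right)} = \sqrt{2 F} = \sqrt{2} \sqrt{F}$)
$b{\left(G,T \right)} = 7 + 10 T$
$q = 18$ ($q = 4 - 2 \left(- (7 + 10 \cdot 0)\right) = 4 - 2 \left(- (7 + 0)\right) = 4 - 2 \left(\left(-1\right) 7\right) = 4 - -14 = 4 + 14 = 18$)
$J{\left(-6 \right)} + 114 q = \sqrt{2} \sqrt{-6} + 114 \cdot 18 = \sqrt{2} i \sqrt{6} + 2052 = 2 i \sqrt{3} + 2052 = 2052 + 2 i \sqrt{3}$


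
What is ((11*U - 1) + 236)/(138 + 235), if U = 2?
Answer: 257/373 ≈ 0.68901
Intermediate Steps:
((11*U - 1) + 236)/(138 + 235) = ((11*2 - 1) + 236)/(138 + 235) = ((22 - 1) + 236)/373 = (21 + 236)*(1/373) = 257*(1/373) = 257/373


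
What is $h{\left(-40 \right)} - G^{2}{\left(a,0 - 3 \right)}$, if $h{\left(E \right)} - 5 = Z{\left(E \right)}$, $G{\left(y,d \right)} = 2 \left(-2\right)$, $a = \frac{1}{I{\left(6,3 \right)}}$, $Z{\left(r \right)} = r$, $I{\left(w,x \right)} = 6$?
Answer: $-51$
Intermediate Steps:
$a = \frac{1}{6} \approx 0.16667$
$G{\left(y,d \right)} = -4$
$h{\left(E \right)} = 5 + E$
$h{\left(-40 \right)} - G^{2}{\left(a,0 - 3 \right)} = \left(5 - 40\right) - \left(-4\right)^{2} = -35 - 16 = -51$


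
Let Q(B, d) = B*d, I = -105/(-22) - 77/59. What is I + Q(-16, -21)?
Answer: 440629/1298 ≈ 339.47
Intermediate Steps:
I = 4501/1298 (I = -105*(-1/22) - 77*1/59 = 105/22 - 77/59 = 4501/1298 ≈ 3.4676)
I + Q(-16, -21) = 4501/1298 - 16*(-21) = 4501/1298 + 336 = 440629/1298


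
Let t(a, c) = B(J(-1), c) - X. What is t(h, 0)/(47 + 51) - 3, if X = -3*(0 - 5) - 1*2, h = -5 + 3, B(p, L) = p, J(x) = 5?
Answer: -151/49 ≈ -3.0816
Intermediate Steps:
h = -2
X = 13 (X = -3*(-5) - 2 = 15 - 2 = 13)
t(a, c) = -8 (t(a, c) = 5 - 1*13 = 5 - 13 = -8)
t(h, 0)/(47 + 51) - 3 = -8/(47 + 51) - 3 = -8/98 - 3 = (1/98)*(-8) - 3 = -4/49 - 3 = -151/49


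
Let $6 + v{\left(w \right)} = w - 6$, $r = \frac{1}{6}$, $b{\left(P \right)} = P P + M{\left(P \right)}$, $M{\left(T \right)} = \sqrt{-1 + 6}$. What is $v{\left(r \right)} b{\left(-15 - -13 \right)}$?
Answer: $- \frac{142}{3} - \frac{71 \sqrt{5}}{6} \approx -73.793$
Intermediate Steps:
$M{\left(T \right)} = \sqrt{5}$
$b{\left(P \right)} = \sqrt{5} + P^{2}$ ($b{\left(P \right)} = P P + \sqrt{5} = P^{2} + \sqrt{5} = \sqrt{5} + P^{2}$)
$r = \frac{1}{6} \approx 0.16667$
$v{\left(w \right)} = -12 + w$ ($v{\left(w \right)} = -6 + \left(w - 6\right) = -6 + \left(-6 + w\right) = -12 + w$)
$v{\left(r \right)} b{\left(-15 - -13 \right)} = \left(-12 + \frac{1}{6}\right) \left(\sqrt{5} + \left(-15 - -13\right)^{2}\right) = - \frac{71 \left(\sqrt{5} + \left(-15 + 13\right)^{2}\right)}{6} = - \frac{71 \left(\sqrt{5} + \left(-2\right)^{2}\right)}{6} = - \frac{71 \left(\sqrt{5} + 4\right)}{6} = - \frac{71 \left(4 + \sqrt{5}\right)}{6} = - \frac{142}{3} - \frac{71 \sqrt{5}}{6}$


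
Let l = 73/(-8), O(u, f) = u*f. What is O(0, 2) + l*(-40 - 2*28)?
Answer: 876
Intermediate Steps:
O(u, f) = f*u
l = -73/8 (l = 73*(-⅛) = -73/8 ≈ -9.1250)
O(0, 2) + l*(-40 - 2*28) = 2*0 - 73*(-40 - 2*28)/8 = 0 - 73*(-40 - 56)/8 = 0 - 73/8*(-96) = 0 + 876 = 876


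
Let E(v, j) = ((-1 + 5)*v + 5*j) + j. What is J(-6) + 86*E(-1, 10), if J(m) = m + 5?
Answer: 4815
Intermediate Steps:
E(v, j) = 4*v + 6*j (E(v, j) = (4*v + 5*j) + j = 4*v + 6*j)
J(m) = 5 + m
J(-6) + 86*E(-1, 10) = (5 - 6) + 86*(4*(-1) + 6*10) = -1 + 86*(-4 + 60) = -1 + 86*56 = -1 + 4816 = 4815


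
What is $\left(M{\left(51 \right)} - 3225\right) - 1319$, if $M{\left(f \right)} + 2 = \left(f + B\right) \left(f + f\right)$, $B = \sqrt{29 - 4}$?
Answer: $1166$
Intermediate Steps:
$B = 5$ ($B = \sqrt{25} = 5$)
$M{\left(f \right)} = -2 + 2 f \left(5 + f\right)$ ($M{\left(f \right)} = -2 + \left(f + 5\right) \left(f + f\right) = -2 + \left(5 + f\right) 2 f = -2 + 2 f \left(5 + f\right)$)
$\left(M{\left(51 \right)} - 3225\right) - 1319 = \left(\left(-2 + 2 \cdot 51^{2} + 10 \cdot 51\right) - 3225\right) - 1319 = \left(\left(-2 + 2 \cdot 2601 + 510\right) - 3225\right) - 1319 = \left(\left(-2 + 5202 + 510\right) - 3225\right) - 1319 = \left(5710 - 3225\right) - 1319 = 2485 - 1319 = 1166$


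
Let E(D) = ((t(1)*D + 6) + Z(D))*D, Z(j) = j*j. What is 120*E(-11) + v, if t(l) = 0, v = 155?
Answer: -167485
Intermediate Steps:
Z(j) = j**2
E(D) = D*(6 + D**2) (E(D) = ((0*D + 6) + D**2)*D = ((0 + 6) + D**2)*D = (6 + D**2)*D = D*(6 + D**2))
120*E(-11) + v = 120*(-11*(6 + (-11)**2)) + 155 = 120*(-11*(6 + 121)) + 155 = 120*(-11*127) + 155 = 120*(-1397) + 155 = -167640 + 155 = -167485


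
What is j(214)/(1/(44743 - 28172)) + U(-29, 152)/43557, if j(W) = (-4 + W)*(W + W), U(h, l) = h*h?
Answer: 64873860265201/43557 ≈ 1.4894e+9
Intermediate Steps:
U(h, l) = h²
j(W) = 2*W*(-4 + W) (j(W) = (-4 + W)*(2*W) = 2*W*(-4 + W))
j(214)/(1/(44743 - 28172)) + U(-29, 152)/43557 = (2*214*(-4 + 214))/(1/(44743 - 28172)) + (-29)²/43557 = (2*214*210)/(1/16571) + 841*(1/43557) = 89880/(1/16571) + 841/43557 = 89880*16571 + 841/43557 = 1489401480 + 841/43557 = 64873860265201/43557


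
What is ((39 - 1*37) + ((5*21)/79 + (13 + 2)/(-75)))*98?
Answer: 121128/395 ≈ 306.65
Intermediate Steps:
((39 - 1*37) + ((5*21)/79 + (13 + 2)/(-75)))*98 = ((39 - 37) + (105*(1/79) + 15*(-1/75)))*98 = (2 + (105/79 - 1/5))*98 = (2 + 446/395)*98 = (1236/395)*98 = 121128/395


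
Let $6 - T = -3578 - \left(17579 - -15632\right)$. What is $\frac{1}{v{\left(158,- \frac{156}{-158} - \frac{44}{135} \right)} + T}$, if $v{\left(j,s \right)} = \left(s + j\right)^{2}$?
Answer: $\frac{113742225}{7048428800251} \approx 1.6137 \cdot 10^{-5}$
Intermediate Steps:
$v{\left(j,s \right)} = \left(j + s\right)^{2}$
$T = 36795$ ($T = 6 - \left(-3578 - \left(17579 - -15632\right)\right) = 6 - \left(-3578 - \left(17579 + 15632\right)\right) = 6 - \left(-3578 - 33211\right) = 6 - -36789 = 6 + 36789 = 36795$)
$\frac{1}{v{\left(158,- \frac{156}{-158} - \frac{44}{135} \right)} + T} = \frac{1}{\left(158 - \left(- \frac{78}{79} + \frac{44}{135}\right)\right)^{2} + 36795} = \frac{1}{\left(158 - - \frac{7054}{10665}\right)^{2} + 36795} = \frac{1}{\left(158 + \left(\frac{78}{79} - \frac{44}{135}\right)\right)^{2} + 36795} = \frac{1}{\left(158 + \frac{7054}{10665}\right)^{2} + 36795} = \frac{1}{\left(\frac{1692124}{10665}\right)^{2} + 36795} = \frac{1}{\frac{2863283631376}{113742225} + 36795} = \frac{1}{\frac{7048428800251}{113742225}} = \frac{113742225}{7048428800251}$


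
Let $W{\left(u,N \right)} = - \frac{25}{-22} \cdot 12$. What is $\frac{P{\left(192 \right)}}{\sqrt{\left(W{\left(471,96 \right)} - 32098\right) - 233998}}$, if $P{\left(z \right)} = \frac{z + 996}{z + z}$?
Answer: $- \frac{99 i \sqrt{32195966}}{93660992} \approx - 0.0059976 i$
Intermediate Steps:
$W{\left(u,N \right)} = \frac{150}{11}$ ($W{\left(u,N \right)} = \left(-25\right) \left(- \frac{1}{22}\right) 12 = \frac{25}{22} \cdot 12 = \frac{150}{11}$)
$P{\left(z \right)} = \frac{996 + z}{2 z}$
$\frac{P{\left(192 \right)}}{\sqrt{\left(W{\left(471,96 \right)} - 32098\right) - 233998}} = \frac{\frac{1}{2} \cdot \frac{1}{192} \left(996 + 192\right)}{\sqrt{\left(\frac{150}{11} - 32098\right) - 233998}} = \frac{\frac{1}{2} \cdot \frac{1}{192} \cdot 1188}{\sqrt{\left(\frac{150}{11} - 32098\right) - 233998}} = \frac{99}{32 \sqrt{- \frac{352928}{11} - 233998}} = \frac{99}{32 \sqrt{- \frac{2926906}{11}}} = \frac{99}{32 \frac{i \sqrt{32195966}}{11}} = \frac{99 \left(- \frac{i \sqrt{32195966}}{2926906}\right)}{32} = - \frac{99 i \sqrt{32195966}}{93660992}$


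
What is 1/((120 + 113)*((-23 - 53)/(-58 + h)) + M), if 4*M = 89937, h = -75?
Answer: 28/633287 ≈ 4.4214e-5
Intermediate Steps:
M = 89937/4 (M = (¼)*89937 = 89937/4 ≈ 22484.)
1/((120 + 113)*((-23 - 53)/(-58 + h)) + M) = 1/((120 + 113)*((-23 - 53)/(-58 - 75)) + 89937/4) = 1/(233*(-76/(-133)) + 89937/4) = 1/(233*(-76*(-1/133)) + 89937/4) = 1/(233*(4/7) + 89937/4) = 1/(932/7 + 89937/4) = 1/(633287/28) = 28/633287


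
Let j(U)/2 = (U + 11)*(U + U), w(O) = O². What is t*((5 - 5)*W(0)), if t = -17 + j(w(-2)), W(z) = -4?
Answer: 0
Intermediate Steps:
j(U) = 4*U*(11 + U) (j(U) = 2*((U + 11)*(U + U)) = 2*((11 + U)*(2*U)) = 2*(2*U*(11 + U)) = 4*U*(11 + U))
t = 223 (t = -17 + 4*(-2)²*(11 + (-2)²) = -17 + 4*4*(11 + 4) = -17 + 4*4*15 = -17 + 240 = 223)
t*((5 - 5)*W(0)) = 223*((5 - 5)*(-4)) = 223*(0*(-4)) = 223*0 = 0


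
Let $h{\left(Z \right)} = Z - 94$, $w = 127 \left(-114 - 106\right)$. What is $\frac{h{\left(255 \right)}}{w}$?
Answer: $- \frac{161}{27940} \approx -0.0057623$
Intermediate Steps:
$w = -27940$ ($w = 127 \left(-220\right) = -27940$)
$h{\left(Z \right)} = -94 + Z$ ($h{\left(Z \right)} = Z - 94 = -94 + Z$)
$\frac{h{\left(255 \right)}}{w} = \frac{-94 + 255}{-27940} = 161 \left(- \frac{1}{27940}\right) = - \frac{161}{27940}$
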